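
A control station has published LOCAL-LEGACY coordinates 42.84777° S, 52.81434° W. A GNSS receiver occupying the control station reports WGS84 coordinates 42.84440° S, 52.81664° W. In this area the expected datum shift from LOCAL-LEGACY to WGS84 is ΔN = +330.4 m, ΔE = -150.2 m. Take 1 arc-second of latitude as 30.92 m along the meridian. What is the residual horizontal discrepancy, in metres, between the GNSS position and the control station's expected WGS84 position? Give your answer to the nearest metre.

58 m

Observed coordinate differences: Δφ = +0.00337°, Δλ = -0.00230°.
Converting to metres (1° lat = 111312 m, cos φ = 0.733163): observed ΔN = 375.1 m, observed ΔE = -187.7 m.
Subtracting the expected shift leaves a residual of 375.1 − (330.4) = 44.7 m north and -187.7 − (-150.2) = -37.5 m east.
Residual distance = √(44.7² + (-37.5)²) = 58.4 m.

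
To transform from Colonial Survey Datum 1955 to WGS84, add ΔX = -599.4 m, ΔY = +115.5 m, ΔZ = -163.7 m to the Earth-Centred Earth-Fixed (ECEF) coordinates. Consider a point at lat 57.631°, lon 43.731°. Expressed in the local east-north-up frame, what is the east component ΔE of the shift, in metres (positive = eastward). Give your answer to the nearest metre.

At φ = 57.631°, λ = 43.731°: sin φ = 0.844618, cos φ = 0.535370, sin λ = 0.691273, cos λ = 0.722593.
ΔE = −sin λ·ΔX + cos λ·ΔY = −(0.691273)·(-599.4) + (0.722593)·(115.5) = 497.81 m.

ΔE = 498 m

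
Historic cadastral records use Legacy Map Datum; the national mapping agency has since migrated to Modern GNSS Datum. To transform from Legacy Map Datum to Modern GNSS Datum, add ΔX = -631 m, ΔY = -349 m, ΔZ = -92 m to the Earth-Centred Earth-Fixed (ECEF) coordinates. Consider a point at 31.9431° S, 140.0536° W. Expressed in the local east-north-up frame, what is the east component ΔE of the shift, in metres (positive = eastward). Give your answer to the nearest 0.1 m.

ΔE = -137.6 m

At φ = -31.9431°, λ = -140.0536°: sin φ = -0.529077, cos φ = 0.848574, sin λ = -0.642071, cos λ = -0.766645.
ΔE = −sin λ·ΔX + cos λ·ΔY = −(-0.642071)·(-631) + (-0.766645)·(-349) = -137.59 m.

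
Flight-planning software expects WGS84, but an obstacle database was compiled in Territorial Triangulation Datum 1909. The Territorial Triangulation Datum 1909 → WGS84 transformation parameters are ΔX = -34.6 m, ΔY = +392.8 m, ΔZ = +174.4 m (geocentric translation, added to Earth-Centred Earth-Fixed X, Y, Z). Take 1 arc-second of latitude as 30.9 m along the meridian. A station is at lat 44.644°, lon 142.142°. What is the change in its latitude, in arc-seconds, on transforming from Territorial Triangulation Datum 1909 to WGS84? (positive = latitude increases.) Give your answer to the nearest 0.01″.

Δφ = -2.09″

sin φ = 0.702700, cos φ = 0.711487, sin λ = 0.613707, cos λ = -0.789534.
North component: ΔN = −sin φ cos λ·ΔX − sin φ sin λ·ΔY + cos φ·ΔZ = −(0.702700)(-0.789534)(-34.6) − (0.702700)(0.613707)(392.8) + (0.711487)(174.4) = -64.51 m.
1° of latitude spans 3600 × 30.90 = 111240 m, so Δφ = -64.51 / 111240 × 3600 = -2.088″.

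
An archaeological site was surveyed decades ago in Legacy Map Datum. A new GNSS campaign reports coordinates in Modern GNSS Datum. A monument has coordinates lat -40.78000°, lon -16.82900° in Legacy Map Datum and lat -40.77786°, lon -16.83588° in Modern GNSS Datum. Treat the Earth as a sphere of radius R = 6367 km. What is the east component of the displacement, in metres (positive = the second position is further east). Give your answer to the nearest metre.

ΔE = -579 m

Δφ = -40.77786° − -40.78000° = +0.00214°; Δλ = -16.83588° − -16.82900° = -0.00688°.
1° along a meridian = πR/180 = 111125 m.
ΔN = Δφ × 111125 = 237.8 m; ΔE = Δλ × 111125 × cos(-40.78000°) = -0.00688 × 111125 × 0.757223 = -578.9 m.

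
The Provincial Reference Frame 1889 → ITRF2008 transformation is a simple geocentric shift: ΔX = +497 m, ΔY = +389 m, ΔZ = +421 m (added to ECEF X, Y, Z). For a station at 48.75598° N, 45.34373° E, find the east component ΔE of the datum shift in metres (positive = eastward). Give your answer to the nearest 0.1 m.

At φ = 48.75598°, λ = 45.34373°: sin φ = 0.751909, cos φ = 0.659267, sin λ = 0.711336, cos λ = 0.702852.
ΔE = −sin λ·ΔX + cos λ·ΔY = −(0.711336)·(497) + (0.702852)·(389) = -80.12 m.

ΔE = -80.1 m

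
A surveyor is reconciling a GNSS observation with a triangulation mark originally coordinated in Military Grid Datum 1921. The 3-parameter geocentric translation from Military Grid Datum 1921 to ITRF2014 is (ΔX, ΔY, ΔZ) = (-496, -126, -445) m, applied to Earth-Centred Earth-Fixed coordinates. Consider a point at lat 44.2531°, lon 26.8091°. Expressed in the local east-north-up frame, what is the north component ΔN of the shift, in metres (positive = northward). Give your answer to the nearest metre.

ΔN = 30 m

At φ = 44.2531°, λ = 26.8091°: sin φ = 0.697829, cos φ = 0.716264, sin λ = 0.451019, cos λ = 0.892514.
ΔN = −sin φ cos λ·ΔX − sin φ sin λ·ΔY + cos φ·ΔZ = −(0.697829)(0.892514)(-496) − (0.697829)(0.451019)(-126) + (0.716264)(-445) = 29.84 m.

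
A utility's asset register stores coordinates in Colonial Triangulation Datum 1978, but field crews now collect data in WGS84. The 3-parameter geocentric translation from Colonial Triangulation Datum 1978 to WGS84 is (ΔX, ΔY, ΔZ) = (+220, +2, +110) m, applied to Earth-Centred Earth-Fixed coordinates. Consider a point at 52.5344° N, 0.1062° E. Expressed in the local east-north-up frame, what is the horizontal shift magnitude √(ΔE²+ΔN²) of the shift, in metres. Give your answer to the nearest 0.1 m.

107.7 m

The local east axis at (φ, λ) is (−sin λ, cos λ, 0), so ΔE = −sin(0.1062°)·220 + cos(0.1062°)·2 = 1.59 m.
The local north axis is (−sin φ cos λ, −sin φ sin λ, cos φ), giving ΔN = -174.618 − 0.003 + 66.911 = -107.71 m.
Horizontal magnitude = √(ΔE² + ΔN²) = √(1.59² + (-107.71)²) = 107.72 m.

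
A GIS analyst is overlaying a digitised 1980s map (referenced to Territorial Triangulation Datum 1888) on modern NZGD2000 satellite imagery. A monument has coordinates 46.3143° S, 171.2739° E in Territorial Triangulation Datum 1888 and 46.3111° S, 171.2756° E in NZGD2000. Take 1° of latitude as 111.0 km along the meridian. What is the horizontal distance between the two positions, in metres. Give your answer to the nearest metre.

378 m

Δφ = -46.3111° − -46.3143° = +0.0032°; Δλ = 171.2756° − 171.2739° = +0.0017°.
ΔN = Δφ × 111000 = 355.2 m; ΔE = Δλ × 111000 × cos(-46.3143°) = +0.0017 × 111000 × 0.690702 = 130.3 m.
Distance = √(ΔE² + ΔN²) = √(130.3² + 355.2²) = 378.4 m.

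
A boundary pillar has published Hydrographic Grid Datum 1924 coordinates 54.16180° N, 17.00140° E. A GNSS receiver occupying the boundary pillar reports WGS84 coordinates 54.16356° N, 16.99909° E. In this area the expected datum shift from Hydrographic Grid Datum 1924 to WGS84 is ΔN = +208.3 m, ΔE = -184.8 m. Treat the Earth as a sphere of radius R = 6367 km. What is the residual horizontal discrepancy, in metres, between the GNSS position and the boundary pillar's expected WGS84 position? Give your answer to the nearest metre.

Observed coordinate differences: Δφ = +0.00176°, Δλ = -0.00231°.
Converting to metres (1° lat = 111125 m, cos φ = 0.585498): observed ΔN = 195.6 m, observed ΔE = -150.3 m.
Subtracting the expected shift leaves a residual of 195.6 − (208.3) = -12.7 m north and -150.3 − (-184.8) = 34.5 m east.
Residual distance = √((-12.7)² + 34.5²) = 36.8 m.

37 m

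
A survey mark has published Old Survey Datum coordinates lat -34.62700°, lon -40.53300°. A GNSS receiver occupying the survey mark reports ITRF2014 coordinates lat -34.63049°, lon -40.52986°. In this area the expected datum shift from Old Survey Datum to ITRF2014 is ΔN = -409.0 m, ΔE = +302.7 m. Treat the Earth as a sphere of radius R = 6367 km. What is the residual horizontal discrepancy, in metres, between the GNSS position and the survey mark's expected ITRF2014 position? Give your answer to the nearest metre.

26 m

Observed coordinate differences: Δφ = -0.00349°, Δλ = +0.00314°.
Converting to metres (1° lat = 111125 m, cos φ = 0.822869): observed ΔN = -387.8 m, observed ΔE = 287.1 m.
Subtracting the expected shift leaves a residual of -387.8 − (-409.0) = 21.2 m north and 287.1 − (302.7) = -15.6 m east.
Residual distance = √(21.2² + (-15.6)²) = 26.3 m.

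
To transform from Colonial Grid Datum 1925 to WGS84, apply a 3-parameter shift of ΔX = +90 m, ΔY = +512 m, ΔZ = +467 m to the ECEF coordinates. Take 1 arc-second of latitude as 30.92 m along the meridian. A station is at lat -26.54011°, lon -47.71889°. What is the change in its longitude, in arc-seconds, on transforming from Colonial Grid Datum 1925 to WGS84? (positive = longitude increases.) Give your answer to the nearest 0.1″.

Δλ = 14.9″

sin φ = -0.446824, cos φ = 0.894622, sin λ = -0.739853, cos λ = 0.672769.
East component: ΔE = −sin λ·ΔX + cos λ·ΔY = −(-0.739853)(90) + (0.672769)(512) = 411.04 m.
1° of latitude spans 3600 × 30.92 = 111312 m; at latitude φ, 1° of longitude spans that × cos φ = 99582.1 m, so Δλ = 411.04 / 99582.1 × 3600 = 14.860″.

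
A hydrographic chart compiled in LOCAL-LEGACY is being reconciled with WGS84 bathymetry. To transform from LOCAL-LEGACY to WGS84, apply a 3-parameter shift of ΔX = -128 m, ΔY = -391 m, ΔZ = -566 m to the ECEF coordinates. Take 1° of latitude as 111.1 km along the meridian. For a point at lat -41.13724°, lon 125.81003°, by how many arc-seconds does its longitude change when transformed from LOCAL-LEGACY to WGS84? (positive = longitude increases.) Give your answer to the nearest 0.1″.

sin φ = -0.657865, cos φ = 0.753136, sin λ = 0.810961, cos λ = -0.585100.
East component: ΔE = −sin λ·ΔX + cos λ·ΔY = −(0.810961)(-128) + (-0.585100)(-391) = 332.58 m.
1° of latitude spans 111100 m; at latitude φ, 1° of longitude spans that × cos φ = 83673.4 m, so Δλ = 332.58 / 83673.4 × 3600 = 14.309″.

Δλ = 14.3″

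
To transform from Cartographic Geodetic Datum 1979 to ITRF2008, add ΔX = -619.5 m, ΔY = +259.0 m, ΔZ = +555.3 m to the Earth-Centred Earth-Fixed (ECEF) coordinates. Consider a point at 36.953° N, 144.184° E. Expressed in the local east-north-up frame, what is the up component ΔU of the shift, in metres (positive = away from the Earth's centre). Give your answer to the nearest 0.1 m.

At φ = 36.953°, λ = 144.184°: sin φ = 0.601160, cos φ = 0.799129, sin λ = 0.585184, cos λ = -0.810900.
ΔU = cos φ cos λ·ΔX + cos φ sin λ·ΔY + sin φ·ΔZ = (0.799129)(-0.810900)(-619.5) + (0.799129)(0.585184)(259.0) + (0.601160)(555.3) = 856.39 m.

ΔU = 856.4 m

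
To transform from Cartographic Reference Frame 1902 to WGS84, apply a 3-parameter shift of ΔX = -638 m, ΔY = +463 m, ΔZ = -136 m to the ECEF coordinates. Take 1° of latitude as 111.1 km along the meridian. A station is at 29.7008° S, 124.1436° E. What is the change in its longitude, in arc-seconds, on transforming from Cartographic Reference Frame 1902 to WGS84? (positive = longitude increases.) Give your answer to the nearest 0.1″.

sin φ = -0.495471, cos φ = 0.868625, sin λ = 0.827633, cos λ = -0.561269.
East component: ΔE = −sin λ·ΔX + cos λ·ΔY = −(0.827633)(-638) + (-0.561269)(463) = 268.16 m.
1° of latitude spans 111100 m; at latitude φ, 1° of longitude spans that × cos φ = 96504.2 m, so Δλ = 268.16 / 96504.2 × 3600 = 10.004″.

Δλ = 10.0″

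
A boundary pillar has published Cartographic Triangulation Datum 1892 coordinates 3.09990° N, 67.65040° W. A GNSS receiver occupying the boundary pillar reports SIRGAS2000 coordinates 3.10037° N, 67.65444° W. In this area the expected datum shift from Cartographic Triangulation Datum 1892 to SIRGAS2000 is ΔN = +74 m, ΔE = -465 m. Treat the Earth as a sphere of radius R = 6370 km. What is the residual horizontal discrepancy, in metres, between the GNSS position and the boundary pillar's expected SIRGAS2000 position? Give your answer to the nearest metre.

27 m

Observed coordinate differences: Δφ = +0.00047°, Δλ = -0.00404°.
Converting to metres (1° lat = 111177 m, cos φ = 0.998537): observed ΔN = 52.3 m, observed ΔE = -448.5 m.
Subtracting the expected shift leaves a residual of 52.3 − (74) = -21.7 m north and -448.5 − (-465) = 16.5 m east.
Residual distance = √((-21.7)² + 16.5²) = 27.3 m.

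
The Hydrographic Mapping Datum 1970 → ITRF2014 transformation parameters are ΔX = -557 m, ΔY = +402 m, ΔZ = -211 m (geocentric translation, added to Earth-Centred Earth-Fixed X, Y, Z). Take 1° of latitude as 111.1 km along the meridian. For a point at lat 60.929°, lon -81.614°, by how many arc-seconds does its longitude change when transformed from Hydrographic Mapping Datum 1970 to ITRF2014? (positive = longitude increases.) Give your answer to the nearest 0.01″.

Δλ = -32.84″

sin φ = 0.874018, cos φ = 0.485893, sin λ = -0.989308, cos λ = 0.145841.
East component: ΔE = −sin λ·ΔX + cos λ·ΔY = −(-0.989308)(-557) + (0.145841)(402) = -492.42 m.
1° of latitude spans 111100 m; at latitude φ, 1° of longitude spans that × cos φ = 53982.7 m, so Δλ = -492.42 / 53982.7 × 3600 = -32.838″.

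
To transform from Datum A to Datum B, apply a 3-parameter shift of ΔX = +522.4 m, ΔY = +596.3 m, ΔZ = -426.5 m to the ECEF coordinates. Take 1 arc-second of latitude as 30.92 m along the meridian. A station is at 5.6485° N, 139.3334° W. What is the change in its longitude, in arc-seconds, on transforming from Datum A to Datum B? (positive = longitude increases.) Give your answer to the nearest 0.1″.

Δλ = -3.6″

sin φ = 0.098425, cos φ = 0.995144, sin λ = -0.651656, cos λ = -0.758514.
East component: ΔE = −sin λ·ΔX + cos λ·ΔY = −(-0.651656)(522.4) + (-0.758514)(596.3) = -111.88 m.
1° of latitude spans 3600 × 30.92 = 111312 m; at latitude φ, 1° of longitude spans that × cos φ = 110771.5 m, so Δλ = -111.88 / 110771.5 × 3600 = -3.636″.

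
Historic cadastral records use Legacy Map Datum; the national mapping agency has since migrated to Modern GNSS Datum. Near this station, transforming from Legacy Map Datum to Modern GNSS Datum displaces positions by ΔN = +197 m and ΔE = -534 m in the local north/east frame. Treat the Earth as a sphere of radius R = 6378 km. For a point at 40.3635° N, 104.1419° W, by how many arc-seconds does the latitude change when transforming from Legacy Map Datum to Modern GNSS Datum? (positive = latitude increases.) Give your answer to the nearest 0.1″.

Δφ = 6.4″

On a sphere of radius R, 1 rad of latitude = R, so Δφ = ΔN / R = 197.0 / 6378000 = 3.0887e-05 rad = 6.371″.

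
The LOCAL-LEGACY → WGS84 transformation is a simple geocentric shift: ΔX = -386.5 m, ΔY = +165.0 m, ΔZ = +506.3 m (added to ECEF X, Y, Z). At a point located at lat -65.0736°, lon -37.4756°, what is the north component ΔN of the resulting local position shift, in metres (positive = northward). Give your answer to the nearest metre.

At φ = -65.0736°, λ = -37.4756°: sin φ = -0.906850, cos φ = 0.421454, sin λ = -0.608424, cos λ = 0.793613.
ΔN = −sin φ cos λ·ΔX − sin φ sin λ·ΔY + cos φ·ΔZ = −(-0.906850)(0.793613)(-386.5) − (-0.906850)(-0.608424)(165.0) + (0.421454)(506.3) = -155.82 m.

ΔN = -156 m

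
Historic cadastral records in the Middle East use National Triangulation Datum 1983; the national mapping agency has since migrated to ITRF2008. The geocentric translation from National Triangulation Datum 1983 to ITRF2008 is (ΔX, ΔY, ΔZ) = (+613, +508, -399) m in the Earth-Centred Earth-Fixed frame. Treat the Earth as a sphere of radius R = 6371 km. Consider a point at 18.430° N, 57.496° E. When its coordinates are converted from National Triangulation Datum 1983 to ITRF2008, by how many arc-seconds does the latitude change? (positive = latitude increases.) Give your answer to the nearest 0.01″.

sin φ = 0.316146, cos φ = 0.948711, sin λ = 0.843354, cos λ = 0.537358.
North component: ΔN = −sin φ cos λ·ΔX − sin φ sin λ·ΔY + cos φ·ΔZ = −(0.316146)(0.537358)(613) − (0.316146)(0.843354)(508) + (0.948711)(-399) = -618.12 m.
1° of latitude spans πR/180 = 111195 m, so Δφ = -618.12 / 111195 × 3600 = -20.012″.

Δφ = -20.01″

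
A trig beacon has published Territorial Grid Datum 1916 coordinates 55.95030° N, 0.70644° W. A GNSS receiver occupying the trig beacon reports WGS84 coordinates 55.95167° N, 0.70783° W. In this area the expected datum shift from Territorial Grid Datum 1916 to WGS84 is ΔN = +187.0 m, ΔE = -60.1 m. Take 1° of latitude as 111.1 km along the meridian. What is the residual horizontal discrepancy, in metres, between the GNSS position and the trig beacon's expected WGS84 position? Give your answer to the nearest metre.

Observed coordinate differences: Δφ = +0.00137°, Δλ = -0.00139°.
Converting to metres (1° lat = 111100 m, cos φ = 0.559912): observed ΔN = 152.2 m, observed ΔE = -86.5 m.
Subtracting the expected shift leaves a residual of 152.2 − (187.0) = -34.8 m north and -86.5 − (-60.1) = -26.4 m east.
Residual distance = √((-34.8)² + (-26.4)²) = 43.7 m.

44 m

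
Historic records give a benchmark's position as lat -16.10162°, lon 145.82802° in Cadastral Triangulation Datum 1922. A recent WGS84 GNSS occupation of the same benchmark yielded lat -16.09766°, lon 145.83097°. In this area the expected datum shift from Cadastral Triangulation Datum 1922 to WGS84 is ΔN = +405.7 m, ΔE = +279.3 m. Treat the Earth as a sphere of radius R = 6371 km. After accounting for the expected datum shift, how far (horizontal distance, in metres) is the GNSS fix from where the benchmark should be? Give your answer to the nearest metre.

Observed coordinate differences: Δφ = +0.00396°, Δλ = +0.00295°.
Converting to metres (1° lat = 111195 m, cos φ = 0.960771): observed ΔN = 440.3 m, observed ΔE = 315.2 m.
Subtracting the expected shift leaves a residual of 440.3 − (405.7) = 34.6 m north and 315.2 − (279.3) = 35.9 m east.
Residual distance = √(34.6² + 35.9²) = 49.9 m.

50 m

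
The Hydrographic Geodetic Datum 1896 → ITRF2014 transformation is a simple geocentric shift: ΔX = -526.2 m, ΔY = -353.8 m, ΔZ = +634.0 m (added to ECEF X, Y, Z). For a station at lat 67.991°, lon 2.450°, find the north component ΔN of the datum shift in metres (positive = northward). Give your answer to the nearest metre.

At φ = 67.991°, λ = 2.450°: sin φ = 0.927125, cos φ = 0.374752, sin λ = 0.042748, cos λ = 0.999086.
ΔN = −sin φ cos λ·ΔX − sin φ sin λ·ΔY + cos φ·ΔZ = −(0.927125)(0.999086)(-526.2) − (0.927125)(0.042748)(-353.8) + (0.374752)(634.0) = 739.02 m.

ΔN = 739 m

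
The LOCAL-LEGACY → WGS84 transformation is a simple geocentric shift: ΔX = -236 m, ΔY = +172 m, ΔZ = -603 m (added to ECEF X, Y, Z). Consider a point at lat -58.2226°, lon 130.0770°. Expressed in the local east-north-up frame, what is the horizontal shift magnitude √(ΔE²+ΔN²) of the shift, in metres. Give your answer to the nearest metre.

104 m

The local east axis at (φ, λ) is (−sin λ, cos λ, 0), so ΔE = −sin(130.0770°)·(-236) + cos(130.0770°)·172 = 69.85 m.
The local north axis is (−sin φ cos λ, −sin φ sin λ, cos φ), giving ΔN = 129.165 + 111.883 − 317.552 = -76.50 m.
Horizontal magnitude = √(ΔE² + ΔN²) = √(69.85² + (-76.50)²) = 103.59 m.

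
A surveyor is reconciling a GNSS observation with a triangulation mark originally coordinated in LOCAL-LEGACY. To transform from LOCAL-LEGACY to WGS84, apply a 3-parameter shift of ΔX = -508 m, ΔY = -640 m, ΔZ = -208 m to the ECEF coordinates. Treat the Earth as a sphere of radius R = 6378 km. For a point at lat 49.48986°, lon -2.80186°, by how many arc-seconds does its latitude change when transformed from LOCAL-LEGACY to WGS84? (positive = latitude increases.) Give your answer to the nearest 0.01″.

sin φ = 0.760291, cos φ = 0.649583, sin λ = -0.048882, cos λ = 0.998805.
North component: ΔN = −sin φ cos λ·ΔX − sin φ sin λ·ΔY + cos φ·ΔZ = −(0.760291)(0.998805)(-508) − (0.760291)(-0.048882)(-640) + (0.649583)(-208) = 226.87 m.
1° of latitude spans πR/180 = 111317 m, so Δφ = 226.87 / 111317 × 3600 = 7.337″.

Δφ = 7.34″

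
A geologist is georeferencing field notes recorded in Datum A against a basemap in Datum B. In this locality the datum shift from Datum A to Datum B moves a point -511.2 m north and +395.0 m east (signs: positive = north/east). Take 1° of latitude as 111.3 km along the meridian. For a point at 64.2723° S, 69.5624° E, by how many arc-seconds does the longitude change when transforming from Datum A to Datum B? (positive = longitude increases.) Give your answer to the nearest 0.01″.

At latitude -64.2723°, cos φ = 0.434095.
1° of longitude at this latitude = 111.3 × cos φ = 48.31 km, so Δλ = 395.0 / 48314.7 = 0.0081756° = 29.432″.

Δλ = 29.43″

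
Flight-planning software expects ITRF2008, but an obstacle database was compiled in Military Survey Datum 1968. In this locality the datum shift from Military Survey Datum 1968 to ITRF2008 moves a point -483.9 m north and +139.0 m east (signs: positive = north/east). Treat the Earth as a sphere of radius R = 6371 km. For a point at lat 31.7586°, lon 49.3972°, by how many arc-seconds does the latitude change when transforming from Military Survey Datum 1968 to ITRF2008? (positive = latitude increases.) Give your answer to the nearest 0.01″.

On a sphere of radius R, 1 rad of latitude = R, so Δφ = ΔN / R = -483.9 / 6371000 = -7.5954e-05 rad = -15.667″.

Δφ = -15.67″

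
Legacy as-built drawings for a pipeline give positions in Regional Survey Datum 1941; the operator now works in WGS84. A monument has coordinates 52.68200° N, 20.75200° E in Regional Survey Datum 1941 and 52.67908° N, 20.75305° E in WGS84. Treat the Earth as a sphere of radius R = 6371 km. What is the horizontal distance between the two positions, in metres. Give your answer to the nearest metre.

332 m

Δφ = 52.67908° − 52.68200° = -0.00292°; Δλ = 20.75305° − 20.75200° = +0.00105°.
1° along a meridian = πR/180 = 111195 m.
ΔN = Δφ × 111195 = -324.7 m; ΔE = Δλ × 111195 × cos(52.68200°) = +0.00105 × 111195 × 0.606238 = 70.8 m.
Distance = √(ΔE² + ΔN²) = √(70.8² + (-324.7)²) = 332.3 m.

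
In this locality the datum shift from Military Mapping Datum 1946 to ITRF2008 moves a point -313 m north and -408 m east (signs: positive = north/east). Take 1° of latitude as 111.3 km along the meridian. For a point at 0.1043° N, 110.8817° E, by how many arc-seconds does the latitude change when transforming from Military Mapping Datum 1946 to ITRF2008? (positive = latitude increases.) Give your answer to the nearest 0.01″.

1° of latitude = 111.3 km, so Δφ = -313.0 / 111300 = -0.0028122° = -10.124″.

Δφ = -10.12″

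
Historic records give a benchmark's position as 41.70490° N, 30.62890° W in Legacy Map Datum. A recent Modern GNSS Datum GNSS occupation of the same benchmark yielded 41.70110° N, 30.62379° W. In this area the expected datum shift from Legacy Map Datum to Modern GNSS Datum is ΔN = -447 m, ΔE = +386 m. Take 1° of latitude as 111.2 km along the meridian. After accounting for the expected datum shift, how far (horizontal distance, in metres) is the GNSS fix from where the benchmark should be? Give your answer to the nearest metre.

45 m

Observed coordinate differences: Δφ = -0.00380°, Δλ = +0.00511°.
Converting to metres (1° lat = 111200 m, cos φ = 0.746581): observed ΔN = -422.6 m, observed ΔE = 424.2 m.
Subtracting the expected shift leaves a residual of -422.6 − (-447) = 24.4 m north and 424.2 − (386) = 38.2 m east.
Residual distance = √(24.4² + 38.2²) = 45.4 m.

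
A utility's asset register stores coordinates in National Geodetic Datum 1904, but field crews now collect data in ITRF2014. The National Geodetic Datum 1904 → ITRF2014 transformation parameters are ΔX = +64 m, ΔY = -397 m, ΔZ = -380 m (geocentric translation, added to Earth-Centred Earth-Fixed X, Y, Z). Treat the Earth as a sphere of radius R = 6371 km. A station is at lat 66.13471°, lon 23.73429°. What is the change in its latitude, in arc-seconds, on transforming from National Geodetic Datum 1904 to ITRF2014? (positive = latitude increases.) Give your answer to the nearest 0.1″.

sin φ = 0.914499, cos φ = 0.404588, sin λ = 0.402496, cos λ = 0.915422.
North component: ΔN = −sin φ cos λ·ΔX − sin φ sin λ·ΔY + cos φ·ΔZ = −(0.914499)(0.915422)(64) − (0.914499)(0.402496)(-397) + (0.404588)(-380) = -61.19 m.
1° of latitude spans πR/180 = 111195 m, so Δφ = -61.19 / 111195 × 3600 = -1.981″.

Δφ = -2.0″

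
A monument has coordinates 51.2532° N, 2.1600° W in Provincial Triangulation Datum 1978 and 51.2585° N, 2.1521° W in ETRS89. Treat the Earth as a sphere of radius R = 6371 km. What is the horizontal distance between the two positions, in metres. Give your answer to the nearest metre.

Δφ = 51.2585° − 51.2532° = +0.0053°; Δλ = -2.1521° − -2.1600° = +0.0079°.
1° along a meridian = πR/180 = 111195 m.
ΔN = Δφ × 111195 = 589.3 m; ΔE = Δλ × 111195 × cos(51.2532°) = +0.0079 × 111195 × 0.625880 = 549.8 m.
Distance = √(ΔE² + ΔN²) = √(549.8² + 589.3²) = 806.0 m.

806 m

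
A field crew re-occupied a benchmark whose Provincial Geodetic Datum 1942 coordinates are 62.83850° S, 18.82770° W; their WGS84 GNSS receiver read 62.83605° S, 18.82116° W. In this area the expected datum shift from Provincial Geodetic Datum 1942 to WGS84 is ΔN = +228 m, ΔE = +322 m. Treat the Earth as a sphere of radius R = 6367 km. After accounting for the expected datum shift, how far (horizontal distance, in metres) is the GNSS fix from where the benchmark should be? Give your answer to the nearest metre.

Observed coordinate differences: Δφ = +0.00245°, Δλ = +0.00654°.
Converting to metres (1° lat = 111125 m, cos φ = 0.456500): observed ΔN = 272.3 m, observed ΔE = 331.8 m.
Subtracting the expected shift leaves a residual of 272.3 − (228) = 44.3 m north and 331.8 − (322) = 9.8 m east.
Residual distance = √(44.3² + 9.8²) = 45.3 m.

45 m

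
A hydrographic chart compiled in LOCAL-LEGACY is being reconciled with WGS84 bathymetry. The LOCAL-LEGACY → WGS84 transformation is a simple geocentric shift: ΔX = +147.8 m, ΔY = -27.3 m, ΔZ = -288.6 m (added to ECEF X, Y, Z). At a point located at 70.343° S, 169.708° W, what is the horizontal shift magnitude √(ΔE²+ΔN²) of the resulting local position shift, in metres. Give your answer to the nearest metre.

236 m

The local east axis at (φ, λ) is (−sin λ, cos λ, 0), so ΔE = −sin(-169.708°)·147.8 + cos(-169.708°)·(-27.3) = 53.27 m.
The local north axis is (−sin φ cos λ, −sin φ sin λ, cos φ), giving ΔN = -136.947 + 4.593 − 97.082 = -229.44 m.
Horizontal magnitude = √(ΔE² + ΔN²) = √(53.27² + (-229.44)²) = 235.54 m.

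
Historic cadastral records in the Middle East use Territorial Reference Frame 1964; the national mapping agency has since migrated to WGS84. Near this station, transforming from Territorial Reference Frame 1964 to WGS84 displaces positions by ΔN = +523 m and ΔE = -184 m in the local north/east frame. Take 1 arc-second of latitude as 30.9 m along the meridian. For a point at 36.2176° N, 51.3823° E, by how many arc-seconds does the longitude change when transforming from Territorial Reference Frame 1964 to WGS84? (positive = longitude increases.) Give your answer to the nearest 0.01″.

Δλ = -7.38″

At latitude 36.2176°, cos φ = 0.806779.
1″ of longitude at this latitude = 30.90 × cos φ = 24.9295 m, so Δλ = -184.0 / 24.9295 = -7.381″.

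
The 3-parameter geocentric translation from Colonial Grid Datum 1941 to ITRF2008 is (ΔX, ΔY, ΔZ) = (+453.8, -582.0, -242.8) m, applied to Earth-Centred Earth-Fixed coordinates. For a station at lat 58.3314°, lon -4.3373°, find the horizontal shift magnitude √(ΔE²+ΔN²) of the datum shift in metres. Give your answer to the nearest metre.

775 m

At φ = 58.3314°, λ = -4.3373°: sin φ = 0.851099, cos φ = 0.525005, sin λ = -0.075628, cos λ = 0.997136.
ΔE = −sin λ·ΔX + cos λ·ΔY = −(-0.075628)·(453.8) + (0.997136)·(-582.0) = -546.01 m.
ΔN = −sin φ cos λ·ΔX − sin φ sin λ·ΔY + cos φ·ΔZ = −(0.851099)(0.997136)(453.8) − (0.851099)(-0.075628)(-582.0) + (0.525005)(-242.8) = -550.06 m.
Horizontal magnitude = √(ΔE² + ΔN²) = √((-546.01)² + (-550.06)²) = 775.04 m.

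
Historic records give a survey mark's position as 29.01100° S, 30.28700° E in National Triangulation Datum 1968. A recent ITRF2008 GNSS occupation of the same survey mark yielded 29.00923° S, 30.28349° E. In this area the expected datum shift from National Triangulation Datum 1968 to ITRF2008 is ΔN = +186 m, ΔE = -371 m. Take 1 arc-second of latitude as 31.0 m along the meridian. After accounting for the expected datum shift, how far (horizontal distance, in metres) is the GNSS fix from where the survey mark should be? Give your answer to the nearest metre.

Observed coordinate differences: Δφ = +0.00177°, Δλ = -0.00351°.
Converting to metres (1° lat = 111600 m, cos φ = 0.874527): observed ΔN = 197.5 m, observed ΔE = -342.6 m.
Subtracting the expected shift leaves a residual of 197.5 − (186) = 11.5 m north and -342.6 − (-371) = 28.4 m east.
Residual distance = √(11.5² + 28.4²) = 30.7 m.

31 m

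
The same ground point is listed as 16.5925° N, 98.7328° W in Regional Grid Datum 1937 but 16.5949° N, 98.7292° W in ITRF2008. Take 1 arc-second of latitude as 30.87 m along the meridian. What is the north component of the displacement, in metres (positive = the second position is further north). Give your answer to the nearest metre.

ΔN = 267 m

Δφ = 16.5949° − 16.5925° = +0.0024°; Δλ = -98.7292° − -98.7328° = +0.0036°.
1° of latitude = 3600 × 30.87 = 111132 m.
ΔN = Δφ × 111132 = 266.7 m; ΔE = Δλ × 111132 × cos(16.5925°) = +0.0036 × 111132 × 0.958360 = 383.4 m.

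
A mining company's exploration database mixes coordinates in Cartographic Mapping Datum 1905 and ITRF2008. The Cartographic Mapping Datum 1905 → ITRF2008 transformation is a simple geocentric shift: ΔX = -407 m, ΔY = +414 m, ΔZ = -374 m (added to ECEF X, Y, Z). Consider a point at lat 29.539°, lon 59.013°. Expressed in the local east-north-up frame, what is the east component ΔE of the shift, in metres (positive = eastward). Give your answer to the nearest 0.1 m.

ΔE = 562.1 m

The local east axis at (φ, λ) is (−sin λ, cos λ, 0), so ΔE = −sin(59.013°)·(-407) + cos(59.013°)·414 = 562.06 m.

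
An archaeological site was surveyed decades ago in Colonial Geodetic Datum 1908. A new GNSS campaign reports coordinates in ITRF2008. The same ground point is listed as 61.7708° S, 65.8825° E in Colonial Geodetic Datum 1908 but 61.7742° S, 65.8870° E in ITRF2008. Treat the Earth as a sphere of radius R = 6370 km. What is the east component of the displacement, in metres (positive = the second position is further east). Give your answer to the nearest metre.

ΔE = 237 m

Δφ = -61.7742° − -61.7708° = -0.0034°; Δλ = 65.8870° − 65.8825° = +0.0045°.
1° along a meridian = πR/180 = 111177 m.
ΔN = Δφ × 111177 = -378.0 m; ΔE = Δλ × 111177 × cos(-61.7708°) = +0.0045 × 111177 × 0.473000 = 236.6 m.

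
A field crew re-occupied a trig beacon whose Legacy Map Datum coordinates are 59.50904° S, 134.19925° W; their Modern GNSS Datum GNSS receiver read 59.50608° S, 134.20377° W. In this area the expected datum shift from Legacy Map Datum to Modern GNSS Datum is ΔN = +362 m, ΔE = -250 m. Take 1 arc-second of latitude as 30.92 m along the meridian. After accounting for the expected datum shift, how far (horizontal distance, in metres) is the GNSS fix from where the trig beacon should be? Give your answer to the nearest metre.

33 m

Observed coordinate differences: Δφ = +0.00296°, Δλ = -0.00452°.
Converting to metres (1° lat = 111312 m, cos φ = 0.507402): observed ΔN = 329.5 m, observed ΔE = -255.3 m.
Subtracting the expected shift leaves a residual of 329.5 − (362) = -32.5 m north and -255.3 − (-250) = -5.3 m east.
Residual distance = √((-32.5)² + (-5.3)²) = 32.9 m.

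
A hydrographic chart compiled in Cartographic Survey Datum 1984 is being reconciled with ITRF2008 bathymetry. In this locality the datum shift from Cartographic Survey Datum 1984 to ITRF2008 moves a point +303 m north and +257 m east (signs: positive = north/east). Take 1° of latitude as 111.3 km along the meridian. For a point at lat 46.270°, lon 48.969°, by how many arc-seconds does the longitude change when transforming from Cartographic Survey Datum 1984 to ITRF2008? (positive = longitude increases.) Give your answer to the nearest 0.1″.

Δλ = 12.0″

At latitude 46.270°, cos φ = 0.691261.
1° of longitude at this latitude = 111.3 × cos φ = 76.94 km, so Δλ = 257.0 / 76937.3 = 0.0033404° = 12.025″.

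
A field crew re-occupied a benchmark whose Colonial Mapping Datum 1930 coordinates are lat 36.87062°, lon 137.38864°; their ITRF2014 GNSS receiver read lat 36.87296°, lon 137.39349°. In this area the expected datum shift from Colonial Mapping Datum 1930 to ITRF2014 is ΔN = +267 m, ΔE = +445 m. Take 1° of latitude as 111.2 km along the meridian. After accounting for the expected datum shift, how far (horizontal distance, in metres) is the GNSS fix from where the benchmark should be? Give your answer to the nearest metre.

Observed coordinate differences: Δφ = +0.00234°, Δλ = +0.00485°.
Converting to metres (1° lat = 111200 m, cos φ = 0.799992): observed ΔN = 260.2 m, observed ΔE = 431.5 m.
Subtracting the expected shift leaves a residual of 260.2 − (267) = -6.8 m north and 431.5 − (445) = -13.5 m east.
Residual distance = √((-6.8)² + (-13.5)²) = 15.2 m.

15 m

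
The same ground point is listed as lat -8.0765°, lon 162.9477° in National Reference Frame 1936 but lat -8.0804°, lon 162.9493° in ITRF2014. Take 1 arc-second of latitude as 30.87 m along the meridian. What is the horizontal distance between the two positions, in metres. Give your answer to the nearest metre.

Δφ = -8.0804° − -8.0765° = -0.0039°; Δλ = 162.9493° − 162.9477° = +0.0016°.
1° of latitude = 3600 × 30.87 = 111132 m.
ΔN = Δφ × 111132 = -433.4 m; ΔE = Δλ × 111132 × cos(-8.0765°) = +0.0016 × 111132 × 0.990081 = 176.0 m.
Distance = √(ΔE² + ΔN²) = √(176.0² + (-433.4)²) = 467.8 m.

468 m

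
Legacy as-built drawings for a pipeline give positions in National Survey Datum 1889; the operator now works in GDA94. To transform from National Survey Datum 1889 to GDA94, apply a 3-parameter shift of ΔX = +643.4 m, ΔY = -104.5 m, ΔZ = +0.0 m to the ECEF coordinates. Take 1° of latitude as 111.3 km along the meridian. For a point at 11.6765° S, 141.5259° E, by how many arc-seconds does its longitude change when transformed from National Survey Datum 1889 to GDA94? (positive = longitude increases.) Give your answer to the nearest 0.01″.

sin φ = -0.202386, cos φ = 0.979306, sin λ = 0.622161, cos λ = -0.782889.
East component: ΔE = −sin λ·ΔX + cos λ·ΔY = −(0.622161)(643.4) + (-0.782889)(-104.5) = -318.49 m.
1° of latitude spans 111300 m; at latitude φ, 1° of longitude spans that × cos φ = 108996.7 m, so Δλ = -318.49 / 108996.7 × 3600 = -10.519″.

Δλ = -10.52″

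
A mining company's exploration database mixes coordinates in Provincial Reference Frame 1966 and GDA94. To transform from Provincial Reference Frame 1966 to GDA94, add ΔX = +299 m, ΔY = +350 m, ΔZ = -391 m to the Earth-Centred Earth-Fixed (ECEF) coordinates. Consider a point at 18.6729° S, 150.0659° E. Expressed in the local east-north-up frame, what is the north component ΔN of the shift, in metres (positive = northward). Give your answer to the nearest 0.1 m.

The local north axis is (−sin φ cos λ, −sin φ sin λ, cos φ), giving ΔN = -82.959 + 55.917 − 370.418 = -397.46 m.

ΔN = -397.5 m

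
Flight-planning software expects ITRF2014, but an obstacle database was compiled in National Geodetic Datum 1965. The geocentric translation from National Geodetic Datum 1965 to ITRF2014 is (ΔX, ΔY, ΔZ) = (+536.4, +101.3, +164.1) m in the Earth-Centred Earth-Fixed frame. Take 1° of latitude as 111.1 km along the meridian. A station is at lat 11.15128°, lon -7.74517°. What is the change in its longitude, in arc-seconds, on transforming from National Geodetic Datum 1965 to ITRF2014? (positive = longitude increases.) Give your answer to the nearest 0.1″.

Δλ = 5.7″

sin φ = 0.193400, cos φ = 0.981120, sin λ = -0.134767, cos λ = 0.990877.
East component: ΔE = −sin λ·ΔX + cos λ·ΔY = −(-0.134767)(536.4) + (0.990877)(101.3) = 172.67 m.
1° of latitude spans 111100 m; at latitude φ, 1° of longitude spans that × cos φ = 109002.4 m, so Δλ = 172.67 / 109002.4 × 3600 = 5.703″.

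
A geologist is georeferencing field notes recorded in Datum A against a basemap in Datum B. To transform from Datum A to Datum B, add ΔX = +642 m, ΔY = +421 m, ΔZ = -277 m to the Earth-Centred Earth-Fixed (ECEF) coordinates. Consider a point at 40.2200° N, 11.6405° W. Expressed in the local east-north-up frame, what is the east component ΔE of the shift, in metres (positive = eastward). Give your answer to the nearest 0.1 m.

The local east axis at (φ, λ) is (−sin λ, cos λ, 0), so ΔE = −sin(-11.6405°)·642 + cos(-11.6405°)·421 = 541.88 m.

ΔE = 541.9 m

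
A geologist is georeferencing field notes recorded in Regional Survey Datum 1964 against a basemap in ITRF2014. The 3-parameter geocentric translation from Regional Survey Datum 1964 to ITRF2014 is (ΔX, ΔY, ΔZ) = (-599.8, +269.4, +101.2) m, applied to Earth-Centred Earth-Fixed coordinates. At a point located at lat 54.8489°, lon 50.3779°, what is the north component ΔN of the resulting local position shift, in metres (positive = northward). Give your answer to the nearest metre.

ΔN = 201 m

The local north axis is (−sin φ cos λ, −sin φ sin λ, cos φ), giving ΔN = 312.750 − 169.668 + 58.264 = 201.35 m.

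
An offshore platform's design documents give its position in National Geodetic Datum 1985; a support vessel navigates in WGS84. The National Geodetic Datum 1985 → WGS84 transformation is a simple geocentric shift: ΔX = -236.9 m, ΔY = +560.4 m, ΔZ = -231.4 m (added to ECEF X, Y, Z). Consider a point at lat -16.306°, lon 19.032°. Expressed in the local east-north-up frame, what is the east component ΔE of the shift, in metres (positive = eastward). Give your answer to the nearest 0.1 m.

The local east axis at (φ, λ) is (−sin λ, cos λ, 0), so ΔE = −sin(19.032°)·(-236.9) + cos(19.032°)·560.4 = 607.02 m.

ΔE = 607.0 m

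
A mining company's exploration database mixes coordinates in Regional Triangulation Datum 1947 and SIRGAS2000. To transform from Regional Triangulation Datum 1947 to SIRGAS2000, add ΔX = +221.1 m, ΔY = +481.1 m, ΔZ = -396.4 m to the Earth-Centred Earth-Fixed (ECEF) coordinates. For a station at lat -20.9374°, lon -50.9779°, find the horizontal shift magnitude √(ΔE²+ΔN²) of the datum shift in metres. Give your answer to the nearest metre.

657 m

At φ = -20.9374°, λ = -50.9779°: sin φ = -0.357348, cos φ = 0.933971, sin λ = -0.776903, cos λ = 0.629620.
ΔE = −sin λ·ΔX + cos λ·ΔY = −(-0.776903)·(221.1) + (0.629620)·(481.1) = 474.68 m.
ΔN = −sin φ cos λ·ΔX − sin φ sin λ·ΔY + cos φ·ΔZ = −(-0.357348)(0.629620)(221.1) − (-0.357348)(-0.776903)(481.1) + (0.933971)(-396.4) = -454.05 m.
Horizontal magnitude = √(ΔE² + ΔN²) = √(474.68² + (-454.05)²) = 656.87 m.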